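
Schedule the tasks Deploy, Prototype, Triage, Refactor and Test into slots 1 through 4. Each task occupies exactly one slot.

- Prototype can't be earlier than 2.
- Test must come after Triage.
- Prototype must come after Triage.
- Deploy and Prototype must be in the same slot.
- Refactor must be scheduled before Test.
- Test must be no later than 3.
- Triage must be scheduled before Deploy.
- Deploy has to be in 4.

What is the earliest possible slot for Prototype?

4

Prototype is available from 2; Prototype must be in the same slot as Deploy, which can't be before 4, so Prototype is at least 4.
Prototype at 4 is achievable: Triage=1; Deploy=4; Test=2; Refactor=1; Prototype=4.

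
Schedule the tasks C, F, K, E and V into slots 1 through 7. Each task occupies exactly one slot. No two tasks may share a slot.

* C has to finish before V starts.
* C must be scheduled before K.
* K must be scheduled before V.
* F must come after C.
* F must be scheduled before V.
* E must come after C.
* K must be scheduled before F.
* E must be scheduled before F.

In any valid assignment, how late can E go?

Precedence pushes E to at least 2; downstream work caps E at 5.
E at 5 is achievable: E in 5; C in 1; K in 2; V in 7; F in 6.

5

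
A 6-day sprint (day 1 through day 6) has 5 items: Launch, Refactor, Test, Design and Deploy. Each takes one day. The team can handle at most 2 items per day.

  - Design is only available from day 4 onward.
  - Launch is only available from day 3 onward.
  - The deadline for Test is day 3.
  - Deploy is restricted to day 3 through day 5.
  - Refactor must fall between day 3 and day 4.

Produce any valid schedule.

Deploy in day 3; Test in day 1; Design in day 4; Refactor in day 3; Launch in day 4

Checking: Test=day 1 in [day 1,day 3]; Refactor=day 3 in [day 3,day 4]; Launch=day 4 in [day 3,day 6]; Design=day 4 in [day 4,day 6]; Deploy=day 3 in [day 3,day 5]; max 2 per day (cap 2).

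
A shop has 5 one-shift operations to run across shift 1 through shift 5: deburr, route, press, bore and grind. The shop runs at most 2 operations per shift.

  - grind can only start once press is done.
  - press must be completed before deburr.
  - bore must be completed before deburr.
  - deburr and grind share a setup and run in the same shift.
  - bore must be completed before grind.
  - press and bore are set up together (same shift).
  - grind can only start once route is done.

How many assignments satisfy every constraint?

20

Splitting on deburr: it can be shift 3 (2), shift 4 (6), shift 5 (12). Listing each branch's schedules as (route, press, bore, grind) by shift number:
deburr=shift 3: (1,2,2,3) (2,1,1,3) — 2.
deburr=shift 4: (1,2,2,4) (1,3,3,4) (2,1,1,4) (2,3,3,4) (3,1,1,4) (3,2,2,4) — 6.
deburr=shift 5: (1,2,2,5) (1,3,3,5) (1,4,4,5) (2,1,1,5) (2,3,3,5) (2,4,4,5) (3,1,1,5) (3,2,2,5) (3,4,4,5) (4,1,1,5) (4,2,2,5) (4,3,3,5) — 12.
Summing: 2 + 6 + 12 = 20.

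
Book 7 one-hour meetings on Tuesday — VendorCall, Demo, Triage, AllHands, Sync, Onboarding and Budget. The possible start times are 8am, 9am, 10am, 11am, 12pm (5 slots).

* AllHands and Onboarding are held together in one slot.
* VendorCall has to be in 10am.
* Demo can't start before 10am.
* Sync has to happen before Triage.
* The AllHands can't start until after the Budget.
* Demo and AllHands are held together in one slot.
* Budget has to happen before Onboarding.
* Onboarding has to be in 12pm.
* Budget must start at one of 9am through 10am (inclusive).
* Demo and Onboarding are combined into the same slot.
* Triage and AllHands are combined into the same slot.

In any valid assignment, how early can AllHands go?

12pm

AllHands must be in the same slot as Onboarding, which can't be before 12pm, so AllHands is at least 12pm.
AllHands at 12pm is achievable: Budget in 9am, AllHands in 12pm, Demo in 12pm, Triage in 12pm, Onboarding in 12pm, VendorCall in 10am, Sync in 8am.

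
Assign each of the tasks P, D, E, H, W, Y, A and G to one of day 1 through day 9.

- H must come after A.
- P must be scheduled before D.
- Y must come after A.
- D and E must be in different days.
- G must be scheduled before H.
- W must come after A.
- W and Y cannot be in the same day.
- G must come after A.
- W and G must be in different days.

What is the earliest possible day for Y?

day 2

Precedence pushes Y to at least day 2.
Y at day 2 is achievable: P -> day 1; H -> day 3; A -> day 1; E -> day 1; Y -> day 2; W -> day 3; G -> day 2; D -> day 2.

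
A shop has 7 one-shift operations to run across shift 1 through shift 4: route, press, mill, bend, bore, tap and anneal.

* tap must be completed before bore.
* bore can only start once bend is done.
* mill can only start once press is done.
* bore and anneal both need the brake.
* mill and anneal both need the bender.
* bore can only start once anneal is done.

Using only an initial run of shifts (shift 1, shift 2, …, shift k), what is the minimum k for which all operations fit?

The precedence chain requires at least 2 distinct shifts.
2 works (last occupied shift: shift 2): for example anneal -> shift 1; route -> shift 1; bend -> shift 1; press -> shift 1; mill -> shift 2; tap -> shift 1; bore -> shift 2.

2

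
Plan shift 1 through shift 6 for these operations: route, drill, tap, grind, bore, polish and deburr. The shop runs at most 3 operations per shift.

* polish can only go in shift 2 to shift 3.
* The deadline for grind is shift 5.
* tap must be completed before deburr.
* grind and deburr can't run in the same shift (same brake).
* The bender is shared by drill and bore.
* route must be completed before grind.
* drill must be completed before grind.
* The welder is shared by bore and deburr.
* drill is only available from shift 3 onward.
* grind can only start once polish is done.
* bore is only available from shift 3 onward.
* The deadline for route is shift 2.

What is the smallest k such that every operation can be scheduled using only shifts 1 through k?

The precedence chain requires at least 2 distinct shifts.
With at most 3 per shift and 7 operations, at least 3 shifts are needed.
Propagating the time windows through the other constraints, grind can't land before shift 4, so the schedule must run through at least shift 4.
4 works (last occupied shift: shift 4): for example bore in shift 4; route in shift 1; tap in shift 1; polish in shift 2; deburr in shift 2; drill in shift 3; grind in shift 4.

4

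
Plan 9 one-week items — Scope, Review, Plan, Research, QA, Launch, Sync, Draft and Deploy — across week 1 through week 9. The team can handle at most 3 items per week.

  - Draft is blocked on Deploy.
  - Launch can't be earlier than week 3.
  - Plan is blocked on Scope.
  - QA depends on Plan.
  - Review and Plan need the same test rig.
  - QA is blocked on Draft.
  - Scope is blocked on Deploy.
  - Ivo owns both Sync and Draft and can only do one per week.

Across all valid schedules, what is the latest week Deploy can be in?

week 6

Downstream work caps Deploy at week 6.
Deploy at week 6 is achievable: Draft=week 7, Plan=week 8, Launch=week 3, Deploy=week 6, Review=week 1, QA=week 9, Sync=week 1, Research=week 1, Scope=week 7.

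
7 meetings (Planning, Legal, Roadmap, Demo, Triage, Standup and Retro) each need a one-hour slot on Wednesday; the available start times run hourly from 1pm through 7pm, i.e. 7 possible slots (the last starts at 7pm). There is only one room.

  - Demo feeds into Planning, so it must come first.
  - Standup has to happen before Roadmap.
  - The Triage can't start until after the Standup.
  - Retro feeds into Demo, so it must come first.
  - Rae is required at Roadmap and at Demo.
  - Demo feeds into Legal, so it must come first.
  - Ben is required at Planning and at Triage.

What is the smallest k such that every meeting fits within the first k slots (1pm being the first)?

7

The precedence chain requires at least 3 distinct slots.
With at most 1 per slot and 7 meetings, at least 7 slots are needed.
7 works (last occupied slot: 7pm): for example Standup in 3pm, Planning in 4pm, Demo in 2pm, Triage in 7pm, Legal in 5pm, Retro in 1pm, Roadmap in 6pm.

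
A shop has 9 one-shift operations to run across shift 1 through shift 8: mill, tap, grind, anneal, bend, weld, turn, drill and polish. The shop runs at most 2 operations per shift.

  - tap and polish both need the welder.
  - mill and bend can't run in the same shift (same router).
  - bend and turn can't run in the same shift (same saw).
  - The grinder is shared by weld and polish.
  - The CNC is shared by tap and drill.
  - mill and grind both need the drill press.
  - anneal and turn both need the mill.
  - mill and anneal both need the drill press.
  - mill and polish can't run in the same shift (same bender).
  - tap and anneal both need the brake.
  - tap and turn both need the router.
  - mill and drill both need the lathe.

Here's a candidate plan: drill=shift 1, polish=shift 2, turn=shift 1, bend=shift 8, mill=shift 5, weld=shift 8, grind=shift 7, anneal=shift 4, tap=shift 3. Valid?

Valid

mill and polish can't run in the same shift (same bender) — holds.
anneal and turn both need the mill — holds.
tap and turn both need the router — holds.
The CNC is shared by tap and drill — holds.
tap and polish both need the welder — holds.
mill and bend can't run in the same shift (same router) — holds.
mill and grind both need the drill press — holds.
mill and anneal both need the drill press — holds.
tap and anneal both need the brake — holds.
bend and turn can't run in the same shift (same saw) — holds.
The shop runs at most 2 operations per shift — holds.
The grinder is shared by weld and polish — holds.
mill and drill both need the lathe — holds.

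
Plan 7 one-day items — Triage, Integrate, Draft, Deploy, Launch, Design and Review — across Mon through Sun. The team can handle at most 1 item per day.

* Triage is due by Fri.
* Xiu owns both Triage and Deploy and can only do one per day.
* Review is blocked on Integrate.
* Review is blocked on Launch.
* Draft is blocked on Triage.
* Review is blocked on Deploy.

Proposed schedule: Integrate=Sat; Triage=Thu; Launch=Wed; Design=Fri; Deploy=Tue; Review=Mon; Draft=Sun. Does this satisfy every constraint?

Xiu owns both Triage and Deploy and can only do one per day — holds.
Draft is blocked on Triage — holds.
Review is blocked on Deploy — violated.
Review is blocked on Integrate — violated.
The team can handle at most 1 item per day — holds.
Triage is due by Fri — holds.
Review is blocked on Launch — violated.

No. Review is blocked on Integrate is not satisfied.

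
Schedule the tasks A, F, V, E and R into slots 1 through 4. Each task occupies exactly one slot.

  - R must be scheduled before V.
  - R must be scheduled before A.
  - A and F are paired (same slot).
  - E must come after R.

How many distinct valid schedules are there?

Splitting on A: it can be 2 (9), 3 (13), 4 (14). Listing each branch's schedules as (F, V, E, R):
A=2: (2,2,2,1) (2,2,3,1) (2,2,4,1) (2,3,2,1) (2,3,3,1) (2,3,4,1) (2,4,2,1) (2,4,3,1) (2,4,4,1) — 9.
A=3: (3,2,2,1) (3,2,3,1) (3,2,4,1) (3,3,2,1) (3,3,3,1) (3,3,3,2) (3,3,4,1) (3,3,4,2) (3,4,2,1) (3,4,3,1) (3,4,3,2) (3,4,4,1) (3,4,4,2) — 13.
A=4: (4,2,2,1) (4,2,3,1) (4,2,4,1) (4,3,2,1) (4,3,3,1) (4,3,3,2) (4,3,4,1) (4,3,4,2) (4,4,2,1) (4,4,3,1) (4,4,3,2) (4,4,4,1) (4,4,4,2) (4,4,4,3) — 14.
Summing: 9 + 13 + 14 = 36.

36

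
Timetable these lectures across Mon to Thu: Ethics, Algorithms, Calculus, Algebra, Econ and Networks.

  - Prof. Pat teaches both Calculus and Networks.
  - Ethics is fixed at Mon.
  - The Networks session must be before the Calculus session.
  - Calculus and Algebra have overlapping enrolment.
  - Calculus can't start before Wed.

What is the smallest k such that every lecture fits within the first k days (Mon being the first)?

3

The precedence chain requires at least 2 distinct days.
Calculus can't be placed before Wed — that is day 3 counting from Mon — so the schedule must run through at least 3 days.
3 works (last occupied day: Wed): for example Algorithms=Mon, Calculus=Wed, Algebra=Mon, Ethics=Mon, Econ=Mon, Networks=Mon.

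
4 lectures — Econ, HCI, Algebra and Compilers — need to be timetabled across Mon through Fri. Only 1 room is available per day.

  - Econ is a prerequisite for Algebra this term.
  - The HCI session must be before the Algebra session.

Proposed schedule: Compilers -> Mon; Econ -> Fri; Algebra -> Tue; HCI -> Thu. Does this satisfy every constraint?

No. Econ is a prerequisite for Algebra this term is not satisfied.

The HCI session must be before the Algebra session — violated.
Econ is a prerequisite for Algebra this term — violated.
Only 1 room is available per day — holds.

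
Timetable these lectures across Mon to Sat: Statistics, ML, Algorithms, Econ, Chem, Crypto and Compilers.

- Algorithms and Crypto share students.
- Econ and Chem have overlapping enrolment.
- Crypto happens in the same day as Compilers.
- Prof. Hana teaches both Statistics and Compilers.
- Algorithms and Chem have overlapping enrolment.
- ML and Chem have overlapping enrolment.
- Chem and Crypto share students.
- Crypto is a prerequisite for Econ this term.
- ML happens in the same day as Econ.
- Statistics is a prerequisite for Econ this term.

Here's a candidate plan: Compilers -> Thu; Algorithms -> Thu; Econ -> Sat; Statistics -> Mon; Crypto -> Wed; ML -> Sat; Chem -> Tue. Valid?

No — it violates: Crypto happens in the same day as Compilers

ML happens in the same day as Econ — holds.
Algorithms and Chem have overlapping enrolment — holds.
Statistics is a prerequisite for Econ this term — holds.
Econ and Chem have overlapping enrolment — holds.
Chem and Crypto share students — holds.
ML and Chem have overlapping enrolment — holds.
Crypto happens in the same day as Compilers — violated.
Algorithms and Crypto share students — holds.
Prof. Hana teaches both Statistics and Compilers — holds.
Crypto is a prerequisite for Econ this term — holds.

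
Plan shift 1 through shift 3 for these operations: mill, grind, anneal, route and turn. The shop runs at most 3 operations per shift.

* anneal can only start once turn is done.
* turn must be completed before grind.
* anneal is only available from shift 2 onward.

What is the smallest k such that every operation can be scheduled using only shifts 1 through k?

2

The precedence chain requires at least 2 distinct shifts.
With at most 3 per shift and 5 operations, at least 2 shifts are needed.
2 works (last occupied shift: shift 2): for example route=shift 1, mill=shift 1, anneal=shift 2, turn=shift 1, grind=shift 2.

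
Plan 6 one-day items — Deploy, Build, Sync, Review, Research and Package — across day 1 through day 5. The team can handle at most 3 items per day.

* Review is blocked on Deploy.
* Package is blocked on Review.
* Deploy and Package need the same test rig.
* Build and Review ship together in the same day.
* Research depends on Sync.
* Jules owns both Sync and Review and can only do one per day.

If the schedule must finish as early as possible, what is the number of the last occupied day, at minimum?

3

The precedence chain requires at least 3 distinct days.
With at most 3 per day and 6 work items, at least 2 days are needed.
3 works (last occupied day: day 3): for example Review=day 2; Deploy=day 1; Sync=day 1; Research=day 2; Package=day 3; Build=day 2.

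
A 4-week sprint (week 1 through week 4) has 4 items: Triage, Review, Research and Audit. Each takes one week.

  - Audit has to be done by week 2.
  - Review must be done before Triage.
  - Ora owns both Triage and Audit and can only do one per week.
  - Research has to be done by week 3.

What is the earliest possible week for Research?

Research's own window allows nothing later than week 3.
Research at week 1 is achievable: Review=week 1; Audit=week 1; Triage=week 2; Research=week 1.

week 1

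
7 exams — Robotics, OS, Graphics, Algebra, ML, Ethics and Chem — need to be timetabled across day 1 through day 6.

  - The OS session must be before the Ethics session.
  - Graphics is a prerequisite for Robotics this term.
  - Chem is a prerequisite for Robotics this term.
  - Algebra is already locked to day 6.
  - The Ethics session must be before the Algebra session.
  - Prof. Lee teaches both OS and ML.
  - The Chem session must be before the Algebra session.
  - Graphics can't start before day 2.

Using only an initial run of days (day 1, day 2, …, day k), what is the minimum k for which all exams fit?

6 days

The precedence chain requires at least 3 distinct days.
Algebra can't be placed before day 6, so the schedule must run through at least day 6.
6 works (last occupied day: day 6): for example Ethics -> day 2; Graphics -> day 2; Robotics -> day 3; ML -> day 2; OS -> day 1; Chem -> day 1; Algebra -> day 6.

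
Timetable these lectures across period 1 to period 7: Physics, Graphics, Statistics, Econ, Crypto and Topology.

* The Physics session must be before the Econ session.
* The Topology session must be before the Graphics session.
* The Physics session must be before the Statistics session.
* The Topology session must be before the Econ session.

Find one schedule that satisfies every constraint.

Econ=period 2; Topology=period 1; Statistics=period 2; Physics=period 1; Crypto=period 1; Graphics=period 2

Checking: Topology(period 1) before Graphics(period 2); Physics(period 1) before Statistics(period 2); Topology(period 1) before Econ(period 2); Physics(period 1) before Econ(period 2).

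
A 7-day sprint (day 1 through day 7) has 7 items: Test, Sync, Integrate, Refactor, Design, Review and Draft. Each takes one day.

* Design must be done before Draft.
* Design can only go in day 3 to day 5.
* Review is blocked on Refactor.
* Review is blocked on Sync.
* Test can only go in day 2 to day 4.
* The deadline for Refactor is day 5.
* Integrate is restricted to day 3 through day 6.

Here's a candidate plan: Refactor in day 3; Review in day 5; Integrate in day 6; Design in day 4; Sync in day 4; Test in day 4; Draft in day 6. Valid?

Valid

Design must be done before Draft — holds.
Test can only go in day 2 to day 4 — holds.
Integrate is restricted to day 3 through day 6 — holds.
The deadline for Refactor is day 5 — holds.
Design can only go in day 3 to day 5 — holds.
Review is blocked on Refactor — holds.
Review is blocked on Sync — holds.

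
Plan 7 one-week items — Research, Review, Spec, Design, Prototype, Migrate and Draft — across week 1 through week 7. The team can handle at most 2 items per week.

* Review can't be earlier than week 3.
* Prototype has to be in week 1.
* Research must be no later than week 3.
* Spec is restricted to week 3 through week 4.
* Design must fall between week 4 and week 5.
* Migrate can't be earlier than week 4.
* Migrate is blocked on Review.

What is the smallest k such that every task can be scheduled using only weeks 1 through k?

The precedence chain requires at least 2 distinct weeks.
With at most 2 per week and 7 tasks, at least 4 weeks are needed.
Design can't be placed before week 4, so the schedule must run through at least week 4.
4 works (last occupied week: week 4): for example Draft -> week 2, Prototype -> week 1, Design -> week 4, Migrate -> week 4, Spec -> week 3, Research -> week 1, Review -> week 3.

4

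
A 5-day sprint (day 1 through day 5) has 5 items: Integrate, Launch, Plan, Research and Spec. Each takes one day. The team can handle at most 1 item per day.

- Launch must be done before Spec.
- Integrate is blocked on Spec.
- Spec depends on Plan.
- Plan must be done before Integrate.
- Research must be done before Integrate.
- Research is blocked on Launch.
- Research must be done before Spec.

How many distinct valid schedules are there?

3

Enumerating: Plan -> day 3; Launch -> day 1; Research -> day 2; Spec -> day 4; Integrate -> day 5 | Integrate -> day 5; Spec -> day 4; Plan -> day 2; Launch -> day 1; Research -> day 3 | Integrate in day 5; Plan in day 1; Research in day 3; Launch in day 2; Spec in day 4.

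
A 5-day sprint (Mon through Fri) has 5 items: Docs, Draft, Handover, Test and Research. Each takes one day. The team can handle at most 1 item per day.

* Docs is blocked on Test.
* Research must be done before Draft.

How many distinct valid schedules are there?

Splitting on Docs: it can be Tue (3), Wed (6), Thu (9), Fri (12). Listing each branch's schedules as (Draft, Handover, Test, Research):
Docs=Tue: (Thu,Fri,Mon,Wed) (Fri,Wed,Mon,Thu) (Fri,Thu,Mon,Wed) — 3.
Docs=Wed: (Thu,Fri,Mon,Tue) (Thu,Fri,Tue,Mon) (Fri,Mon,Tue,Thu) (Fri,Tue,Mon,Thu) (Fri,Thu,Mon,Tue) (Fri,Thu,Tue,Mon) — 6.
Docs=Thu: (Tue,Fri,Wed,Mon) (Wed,Fri,Mon,Tue) (Wed,Fri,Tue,Mon) (Fri,Mon,Tue,Wed) (Fri,Mon,Wed,Tue) (Fri,Tue,Mon,Wed) (Fri,Tue,Wed,Mon) (Fri,Wed,Mon,Tue) (Fri,Wed,Tue,Mon) — 9.
Docs=Fri: (Tue,Wed,Thu,Mon) (Tue,Thu,Wed,Mon) (Wed,Mon,Thu,Tue) (Wed,Tue,Thu,Mon) (Wed,Thu,Mon,Tue) (Wed,Thu,Tue,Mon) (Thu,Mon,Tue,Wed) (Thu,Mon,Wed,Tue) (Thu,Tue,Mon,Wed) (Thu,Tue,Wed,Mon) (Thu,Wed,Mon,Tue) (Thu,Wed,Tue,Mon) — 12.
Summing: 3 + 6 + 9 + 12 = 30.

30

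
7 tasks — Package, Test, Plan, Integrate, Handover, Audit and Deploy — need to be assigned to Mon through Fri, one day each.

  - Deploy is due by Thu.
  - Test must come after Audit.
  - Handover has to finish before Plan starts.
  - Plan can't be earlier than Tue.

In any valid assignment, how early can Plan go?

Tue

Plan is available from Tue.
Plan at Tue is achievable: Deploy -> Mon; Handover -> Mon; Test -> Tue; Integrate -> Mon; Package -> Mon; Audit -> Mon; Plan -> Tue.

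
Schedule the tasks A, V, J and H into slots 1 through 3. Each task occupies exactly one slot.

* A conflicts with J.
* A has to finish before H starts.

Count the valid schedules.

18

Splitting on A: it can be 1 (12), 2 (6). Listing each branch's schedules as (V, J, H):
A=1: (1,2,2) (1,2,3) (1,3,2) (1,3,3) (2,2,2) (2,2,3) (2,3,2) (2,3,3) (3,2,2) (3,2,3) (3,3,2) (3,3,3) — 12.
A=2: (1,1,3) (1,3,3) (2,1,3) (2,3,3) (3,1,3) (3,3,3) — 6.
Summing: 12 + 6 = 18.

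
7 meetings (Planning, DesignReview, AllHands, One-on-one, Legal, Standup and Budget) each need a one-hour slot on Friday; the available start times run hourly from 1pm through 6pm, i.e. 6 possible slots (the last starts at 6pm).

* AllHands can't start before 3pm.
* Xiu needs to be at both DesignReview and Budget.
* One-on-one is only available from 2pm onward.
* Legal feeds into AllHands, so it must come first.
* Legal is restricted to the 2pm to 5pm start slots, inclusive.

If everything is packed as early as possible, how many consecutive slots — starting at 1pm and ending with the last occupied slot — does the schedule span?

3 slots

The precedence chain requires at least 2 distinct slots.
AllHands can't be placed before 3pm — that is slot 3 counting from 1pm — so the schedule must run through at least 3 slots.
3 works (last occupied slot: 3pm): for example AllHands -> 3pm, Planning -> 1pm, Legal -> 2pm, Budget -> 2pm, One-on-one -> 2pm, DesignReview -> 1pm, Standup -> 1pm.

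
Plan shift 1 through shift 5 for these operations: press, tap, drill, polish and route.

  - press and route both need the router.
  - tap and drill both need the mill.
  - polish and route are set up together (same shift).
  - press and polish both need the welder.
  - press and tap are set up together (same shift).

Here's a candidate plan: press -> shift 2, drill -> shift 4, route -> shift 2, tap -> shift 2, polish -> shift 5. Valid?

No. press and route both need the router is not satisfied.

tap and drill both need the mill — holds.
polish and route are set up together (same shift) — violated.
press and route both need the router — violated.
press and tap are set up together (same shift) — holds.
press and polish both need the welder — holds.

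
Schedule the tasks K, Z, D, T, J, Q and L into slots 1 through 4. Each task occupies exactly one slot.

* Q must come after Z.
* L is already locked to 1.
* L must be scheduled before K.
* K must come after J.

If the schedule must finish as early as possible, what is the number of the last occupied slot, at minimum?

slot 2

The precedence chain requires at least 2 distinct slots.
2 works (last occupied slot: 2): for example L in 1; K in 2; Q in 2; D in 1; Z in 1; T in 1; J in 1.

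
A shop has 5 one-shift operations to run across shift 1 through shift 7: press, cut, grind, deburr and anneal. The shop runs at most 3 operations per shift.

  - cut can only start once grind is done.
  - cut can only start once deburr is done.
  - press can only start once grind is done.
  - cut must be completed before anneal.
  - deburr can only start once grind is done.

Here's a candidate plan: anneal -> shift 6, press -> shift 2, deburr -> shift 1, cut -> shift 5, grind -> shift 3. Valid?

No. deburr can only start once grind is done is not satisfied.

cut must be completed before anneal — holds.
press can only start once grind is done — violated.
deburr can only start once grind is done — violated.
cut can only start once grind is done — holds.
cut can only start once deburr is done — holds.
The shop runs at most 3 operations per shift — holds.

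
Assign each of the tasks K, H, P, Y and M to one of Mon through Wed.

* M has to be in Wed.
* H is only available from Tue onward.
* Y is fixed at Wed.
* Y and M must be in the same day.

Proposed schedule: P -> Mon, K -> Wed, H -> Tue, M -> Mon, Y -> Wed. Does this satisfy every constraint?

Invalid. Y and M must be in the same day.

M has to be in Wed — violated.
Y is fixed at Wed — holds.
Y and M must be in the same day — violated.
H is only available from Tue onward — holds.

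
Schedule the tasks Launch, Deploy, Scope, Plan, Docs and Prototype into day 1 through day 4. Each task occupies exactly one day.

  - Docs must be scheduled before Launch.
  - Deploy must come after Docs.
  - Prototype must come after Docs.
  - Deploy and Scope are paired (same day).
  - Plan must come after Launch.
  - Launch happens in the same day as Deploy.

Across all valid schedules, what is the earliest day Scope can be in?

Scope must be in the same day as Launch, which can't be before day 2, so Scope is at least day 2; Scope must be in the same day as Launch, which can't be after day 3, so Scope is at most day 3.
Scope at day 2 is achievable: Docs=day 1, Deploy=day 2, Plan=day 3, Launch=day 2, Scope=day 2, Prototype=day 2.

day 2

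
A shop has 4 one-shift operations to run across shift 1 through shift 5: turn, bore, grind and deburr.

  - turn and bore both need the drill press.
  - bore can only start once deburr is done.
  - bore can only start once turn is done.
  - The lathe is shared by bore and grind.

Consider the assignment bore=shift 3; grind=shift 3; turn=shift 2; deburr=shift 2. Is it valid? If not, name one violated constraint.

No — it violates: The lathe is shared by bore and grind

bore can only start once deburr is done — holds.
The lathe is shared by bore and grind — violated.
turn and bore both need the drill press — holds.
bore can only start once turn is done — holds.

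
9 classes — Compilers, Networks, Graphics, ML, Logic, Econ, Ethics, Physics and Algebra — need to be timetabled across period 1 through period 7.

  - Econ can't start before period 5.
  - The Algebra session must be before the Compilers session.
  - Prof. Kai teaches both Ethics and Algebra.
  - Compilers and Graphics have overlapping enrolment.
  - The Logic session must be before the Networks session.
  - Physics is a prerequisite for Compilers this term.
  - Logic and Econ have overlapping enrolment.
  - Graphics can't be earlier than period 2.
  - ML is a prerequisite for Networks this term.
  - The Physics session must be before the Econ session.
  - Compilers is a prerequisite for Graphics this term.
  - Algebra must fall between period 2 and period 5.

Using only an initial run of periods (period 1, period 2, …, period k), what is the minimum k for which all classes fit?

The precedence chain requires at least 3 distinct periods.
Econ can't be placed before period 5, so the schedule must run through at least period 5.
5 works (last occupied period: period 5): for example ML=period 1; Networks=period 2; Graphics=period 4; Physics=period 1; Algebra=period 2; Compilers=period 3; Logic=period 1; Ethics=period 1; Econ=period 5.

5 periods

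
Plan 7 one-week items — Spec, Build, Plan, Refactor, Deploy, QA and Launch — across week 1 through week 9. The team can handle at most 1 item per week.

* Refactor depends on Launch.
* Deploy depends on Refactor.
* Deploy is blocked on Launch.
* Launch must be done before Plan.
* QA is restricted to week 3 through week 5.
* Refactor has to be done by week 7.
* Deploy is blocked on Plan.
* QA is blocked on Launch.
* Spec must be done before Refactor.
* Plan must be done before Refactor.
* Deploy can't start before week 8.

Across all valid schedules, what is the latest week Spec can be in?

Downstream work caps Spec at week 6.
Spec at week 6 is achievable: Launch -> week 1, Build -> week 4, Spec -> week 6, Deploy -> week 8, Plan -> week 2, Refactor -> week 7, QA -> week 3.

week 6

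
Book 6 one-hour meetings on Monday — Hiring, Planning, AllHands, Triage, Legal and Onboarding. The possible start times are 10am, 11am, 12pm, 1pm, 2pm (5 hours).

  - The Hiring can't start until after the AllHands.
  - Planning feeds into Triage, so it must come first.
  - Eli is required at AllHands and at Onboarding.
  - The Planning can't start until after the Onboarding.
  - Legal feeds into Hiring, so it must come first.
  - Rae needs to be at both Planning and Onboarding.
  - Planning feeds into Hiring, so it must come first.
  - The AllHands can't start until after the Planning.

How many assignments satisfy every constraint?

49

Splitting on Hiring: it can be 1pm (9), 2pm (40). Listing each branch's schedules as (Planning, AllHands, Triage, Legal, Onboarding):
Hiring=1pm: (11am,12pm,12pm,10am,10am) (11am,12pm,12pm,11am,10am) (11am,12pm,12pm,12pm,10am) (11am,12pm,1pm,10am,10am) (11am,12pm,1pm,11am,10am) (11am,12pm,1pm,12pm,10am) (11am,12pm,2pm,10am,10am) (11am,12pm,2pm,11am,10am) (11am,12pm,2pm,12pm,10am) — 9.
Hiring=2pm: (11am,12pm,12pm,10am,10am) (11am,12pm,12pm,11am,10am) (11am,12pm,12pm,12pm,10am) (11am,12pm,12pm,1pm,10am) (11am,12pm,1pm,10am,10am) (11am,12pm,1pm,11am,10am) (11am,12pm,1pm,12pm,10am) (11am,12pm,1pm,1pm,10am) (11am,12pm,2pm,10am,10am) (11am,12pm,2pm,11am,10am) (11am,12pm,2pm,12pm,10am) (11am,12pm,2pm,1pm,10am) (11am,1pm,12pm,10am,10am) (11am,1pm,12pm,11am,10am) (11am,1pm,12pm,12pm,10am) (11am,1pm,12pm,1pm,10am) (11am,1pm,1pm,10am,10am) (11am,1pm,1pm,11am,10am) (11am,1pm,1pm,12pm,10am) (11am,1pm,1pm,1pm,10am) (11am,1pm,2pm,10am,10am) (11am,1pm,2pm,11am,10am) (11am,1pm,2pm,12pm,10am) (11am,1pm,2pm,1pm,10am) (12pm,1pm,1pm,10am,10am) (12pm,1pm,1pm,10am,11am) (12pm,1pm,1pm,11am,10am) (12pm,1pm,1pm,11am,11am) (12pm,1pm,1pm,12pm,10am) (12pm,1pm,1pm,12pm,11am) (12pm,1pm,1pm,1pm,10am) (12pm,1pm,1pm,1pm,11am) (12pm,1pm,2pm,10am,10am) (12pm,1pm,2pm,10am,11am) (12pm,1pm,2pm,11am,10am) (12pm,1pm,2pm,11am,11am) (12pm,1pm,2pm,12pm,10am) (12pm,1pm,2pm,12pm,11am) (12pm,1pm,2pm,1pm,10am) (12pm,1pm,2pm,1pm,11am) — 40.
Summing: 9 + 40 = 49.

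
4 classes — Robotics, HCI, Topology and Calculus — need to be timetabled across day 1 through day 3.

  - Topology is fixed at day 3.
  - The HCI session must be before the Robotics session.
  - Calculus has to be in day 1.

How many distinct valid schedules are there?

3

Enumerating: Topology=day 3; HCI=day 1; Robotics=day 2; Calculus=day 1 | Robotics=day 3; Topology=day 3; Calculus=day 1; HCI=day 1 | Topology -> day 3; HCI -> day 2; Robotics -> day 3; Calculus -> day 1.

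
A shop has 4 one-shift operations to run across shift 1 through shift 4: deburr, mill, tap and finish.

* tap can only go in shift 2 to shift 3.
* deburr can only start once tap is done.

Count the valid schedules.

Splitting on deburr: it can be shift 3 (16), shift 4 (32). Listing each branch's schedules as (mill, tap, finish) by shift number:
deburr=shift 3: (1,2,1) (1,2,2) (1,2,3) (1,2,4) (2,2,1) (2,2,2) (2,2,3) (2,2,4) (3,2,1) (3,2,2) (3,2,3) (3,2,4) (4,2,1) (4,2,2) (4,2,3) (4,2,4) — 16.
deburr=shift 4: (1,2,1) (1,2,2) (1,2,3) (1,2,4) (1,3,1) (1,3,2) (1,3,3) (1,3,4) (2,2,1) (2,2,2) (2,2,3) (2,2,4) (2,3,1) (2,3,2) (2,3,3) (2,3,4) (3,2,1) (3,2,2) (3,2,3) (3,2,4) (3,3,1) (3,3,2) (3,3,3) (3,3,4) (4,2,1) (4,2,2) (4,2,3) (4,2,4) (4,3,1) (4,3,2) (4,3,3) (4,3,4) — 32.
Summing: 16 + 32 = 48.

48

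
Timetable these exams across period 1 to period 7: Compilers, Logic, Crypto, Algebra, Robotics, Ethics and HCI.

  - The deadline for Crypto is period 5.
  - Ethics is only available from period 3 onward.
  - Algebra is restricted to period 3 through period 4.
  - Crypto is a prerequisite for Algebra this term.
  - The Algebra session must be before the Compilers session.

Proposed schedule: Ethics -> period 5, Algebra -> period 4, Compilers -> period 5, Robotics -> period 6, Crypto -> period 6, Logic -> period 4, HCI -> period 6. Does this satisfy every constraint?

Invalid. The deadline for Crypto is period 5.

The deadline for Crypto is period 5 — violated.
Crypto is a prerequisite for Algebra this term — violated.
Algebra is restricted to period 3 through period 4 — holds.
The Algebra session must be before the Compilers session — holds.
Ethics is only available from period 3 onward — holds.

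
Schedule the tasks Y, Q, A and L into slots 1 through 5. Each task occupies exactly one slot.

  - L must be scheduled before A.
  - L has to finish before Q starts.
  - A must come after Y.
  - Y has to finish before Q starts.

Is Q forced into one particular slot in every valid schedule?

No

Q can be 2 (e.g. Y=1; A=2; L=1; Q=2) or 3 (e.g. Q=3; L=1; Y=1; A=2).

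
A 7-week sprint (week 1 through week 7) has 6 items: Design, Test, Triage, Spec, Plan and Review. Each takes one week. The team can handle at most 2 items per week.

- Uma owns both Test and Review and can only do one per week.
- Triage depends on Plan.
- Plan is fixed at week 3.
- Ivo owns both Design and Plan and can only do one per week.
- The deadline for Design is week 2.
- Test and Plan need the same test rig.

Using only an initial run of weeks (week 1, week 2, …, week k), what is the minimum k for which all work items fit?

4 weeks

The precedence chain requires at least 2 distinct weeks.
With at most 2 per week and 6 work items, at least 3 weeks are needed.
Propagating the time windows through the other constraints, Triage can't land before week 4, so the schedule must run through at least week 4.
4 works (last occupied week: week 4): for example Review -> week 2, Spec -> week 2, Design -> week 1, Test -> week 1, Triage -> week 4, Plan -> week 3.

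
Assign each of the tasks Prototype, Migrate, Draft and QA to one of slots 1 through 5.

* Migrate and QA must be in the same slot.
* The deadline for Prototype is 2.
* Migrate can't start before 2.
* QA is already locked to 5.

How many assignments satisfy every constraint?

Splitting on Prototype: it can be 1 (5), 2 (5). Listing each branch's schedules as (Migrate, Draft, QA):
Prototype=1: (5,1,5) (5,2,5) (5,3,5) (5,4,5) (5,5,5) — 5.
Prototype=2: (5,1,5) (5,2,5) (5,3,5) (5,4,5) (5,5,5) — 5.
Summing: 5 + 5 = 10.

10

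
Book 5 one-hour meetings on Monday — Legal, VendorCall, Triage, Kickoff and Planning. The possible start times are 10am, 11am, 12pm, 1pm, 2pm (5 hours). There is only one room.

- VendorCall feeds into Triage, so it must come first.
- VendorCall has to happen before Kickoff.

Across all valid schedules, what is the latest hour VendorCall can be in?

12pm

Downstream work caps VendorCall at 1pm.
VendorCall at 12pm is achievable: Kickoff -> 2pm, VendorCall -> 12pm, Legal -> 10am, Planning -> 11am, Triage -> 1pm.
Nothing later works — the capacity limit rule out every hour after 12pm.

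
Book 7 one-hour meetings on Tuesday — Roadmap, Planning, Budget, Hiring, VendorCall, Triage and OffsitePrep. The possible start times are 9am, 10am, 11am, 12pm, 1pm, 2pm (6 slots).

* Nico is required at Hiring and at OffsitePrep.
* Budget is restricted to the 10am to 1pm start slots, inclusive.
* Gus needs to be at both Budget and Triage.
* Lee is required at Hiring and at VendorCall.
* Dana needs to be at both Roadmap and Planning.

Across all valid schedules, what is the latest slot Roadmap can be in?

2pm

Roadmap at 2pm is achievable: Roadmap=2pm, Triage=9am, Planning=9am, VendorCall=10am, OffsitePrep=10am, Hiring=9am, Budget=10am.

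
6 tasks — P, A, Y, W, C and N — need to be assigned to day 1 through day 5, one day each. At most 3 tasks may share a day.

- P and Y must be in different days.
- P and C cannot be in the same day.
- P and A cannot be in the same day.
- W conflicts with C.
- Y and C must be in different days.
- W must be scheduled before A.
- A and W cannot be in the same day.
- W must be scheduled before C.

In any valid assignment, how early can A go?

Precedence pushes A to at least day 2.
A at day 2 is achievable: Y -> day 3, W -> day 1, C -> day 2, N -> day 1, A -> day 2, P -> day 1.

day 2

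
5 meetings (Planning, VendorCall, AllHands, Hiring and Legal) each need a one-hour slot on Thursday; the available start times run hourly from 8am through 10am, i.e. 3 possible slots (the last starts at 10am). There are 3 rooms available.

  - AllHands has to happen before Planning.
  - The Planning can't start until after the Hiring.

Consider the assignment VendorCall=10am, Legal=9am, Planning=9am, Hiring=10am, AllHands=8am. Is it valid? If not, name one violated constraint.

No. The Planning can't start until after the Hiring is not satisfied.

There are 3 rooms available — holds.
The Planning can't start until after the Hiring — violated.
AllHands has to happen before Planning — holds.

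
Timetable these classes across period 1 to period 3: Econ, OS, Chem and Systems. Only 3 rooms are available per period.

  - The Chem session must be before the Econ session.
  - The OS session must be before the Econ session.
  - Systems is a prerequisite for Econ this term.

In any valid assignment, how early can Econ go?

period 2

Precedence pushes Econ to at least period 2.
Econ at period 2 is achievable: OS -> period 1; Chem -> period 1; Econ -> period 2; Systems -> period 1.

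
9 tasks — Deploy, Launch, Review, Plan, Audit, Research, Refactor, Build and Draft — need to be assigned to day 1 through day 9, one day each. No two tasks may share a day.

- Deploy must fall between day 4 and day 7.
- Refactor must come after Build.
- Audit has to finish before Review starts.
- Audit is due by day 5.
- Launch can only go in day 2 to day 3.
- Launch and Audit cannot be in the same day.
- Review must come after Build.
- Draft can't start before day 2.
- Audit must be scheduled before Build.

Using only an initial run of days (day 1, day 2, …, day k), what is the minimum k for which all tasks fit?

The precedence chain requires at least 3 distinct days.
With at most 1 per day and 9 tasks, at least 9 days are needed.
Deploy can't be placed before day 4, so the schedule must run through at least day 4.
9 works (last occupied day: day 9): for example Refactor -> day 7, Plan -> day 8, Audit -> day 1, Deploy -> day 4, Review -> day 6, Build -> day 5, Launch -> day 2, Research -> day 9, Draft -> day 3.

9 days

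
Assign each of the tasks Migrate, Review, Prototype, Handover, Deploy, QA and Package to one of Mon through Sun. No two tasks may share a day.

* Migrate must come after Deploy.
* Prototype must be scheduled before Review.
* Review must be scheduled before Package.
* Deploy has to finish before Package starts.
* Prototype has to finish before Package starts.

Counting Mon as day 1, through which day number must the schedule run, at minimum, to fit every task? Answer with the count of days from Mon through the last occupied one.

The precedence chain requires at least 3 distinct days.
With at most 1 per day and 7 tasks, at least 7 days are needed.
7 works (last occupied day: Sun): for example Migrate in Fri; Handover in Sat; Review in Tue; Deploy in Wed; QA in Sun; Package in Thu; Prototype in Mon.

7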